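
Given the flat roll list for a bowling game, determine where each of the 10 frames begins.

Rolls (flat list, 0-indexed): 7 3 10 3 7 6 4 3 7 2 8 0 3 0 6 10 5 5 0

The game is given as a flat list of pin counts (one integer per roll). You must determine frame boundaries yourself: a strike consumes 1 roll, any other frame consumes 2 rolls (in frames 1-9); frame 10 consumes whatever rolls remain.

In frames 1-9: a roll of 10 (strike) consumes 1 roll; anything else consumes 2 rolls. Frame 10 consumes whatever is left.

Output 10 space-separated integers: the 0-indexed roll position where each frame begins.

Frame 1 starts at roll index 0: rolls=7,3 (sum=10), consumes 2 rolls
Frame 2 starts at roll index 2: roll=10 (strike), consumes 1 roll
Frame 3 starts at roll index 3: rolls=3,7 (sum=10), consumes 2 rolls
Frame 4 starts at roll index 5: rolls=6,4 (sum=10), consumes 2 rolls
Frame 5 starts at roll index 7: rolls=3,7 (sum=10), consumes 2 rolls
Frame 6 starts at roll index 9: rolls=2,8 (sum=10), consumes 2 rolls
Frame 7 starts at roll index 11: rolls=0,3 (sum=3), consumes 2 rolls
Frame 8 starts at roll index 13: rolls=0,6 (sum=6), consumes 2 rolls
Frame 9 starts at roll index 15: roll=10 (strike), consumes 1 roll
Frame 10 starts at roll index 16: 3 remaining rolls

Answer: 0 2 3 5 7 9 11 13 15 16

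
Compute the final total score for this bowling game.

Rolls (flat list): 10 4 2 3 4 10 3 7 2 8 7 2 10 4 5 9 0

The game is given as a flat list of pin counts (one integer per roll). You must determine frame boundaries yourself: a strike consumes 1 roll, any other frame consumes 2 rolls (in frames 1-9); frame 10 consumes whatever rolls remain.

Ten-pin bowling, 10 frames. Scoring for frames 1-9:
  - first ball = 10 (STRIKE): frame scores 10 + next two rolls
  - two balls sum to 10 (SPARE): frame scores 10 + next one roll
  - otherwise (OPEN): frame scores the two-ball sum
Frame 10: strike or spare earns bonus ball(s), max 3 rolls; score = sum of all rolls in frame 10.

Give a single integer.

Answer: 124

Derivation:
Frame 1: STRIKE. 10 + next two rolls (4+2) = 16. Cumulative: 16
Frame 2: OPEN (4+2=6). Cumulative: 22
Frame 3: OPEN (3+4=7). Cumulative: 29
Frame 4: STRIKE. 10 + next two rolls (3+7) = 20. Cumulative: 49
Frame 5: SPARE (3+7=10). 10 + next roll (2) = 12. Cumulative: 61
Frame 6: SPARE (2+8=10). 10 + next roll (7) = 17. Cumulative: 78
Frame 7: OPEN (7+2=9). Cumulative: 87
Frame 8: STRIKE. 10 + next two rolls (4+5) = 19. Cumulative: 106
Frame 9: OPEN (4+5=9). Cumulative: 115
Frame 10: OPEN. Sum of all frame-10 rolls (9+0) = 9. Cumulative: 124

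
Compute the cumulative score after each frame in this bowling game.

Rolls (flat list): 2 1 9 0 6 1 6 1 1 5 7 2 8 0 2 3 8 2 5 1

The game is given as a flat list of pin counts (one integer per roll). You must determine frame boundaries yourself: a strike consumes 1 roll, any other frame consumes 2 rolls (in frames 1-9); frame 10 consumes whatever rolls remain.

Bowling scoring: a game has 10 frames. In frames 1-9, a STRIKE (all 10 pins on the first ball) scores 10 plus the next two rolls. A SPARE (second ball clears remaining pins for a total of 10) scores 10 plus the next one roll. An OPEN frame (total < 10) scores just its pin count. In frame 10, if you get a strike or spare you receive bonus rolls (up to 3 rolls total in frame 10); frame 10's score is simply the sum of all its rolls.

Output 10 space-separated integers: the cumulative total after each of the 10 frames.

Frame 1: OPEN (2+1=3). Cumulative: 3
Frame 2: OPEN (9+0=9). Cumulative: 12
Frame 3: OPEN (6+1=7). Cumulative: 19
Frame 4: OPEN (6+1=7). Cumulative: 26
Frame 5: OPEN (1+5=6). Cumulative: 32
Frame 6: OPEN (7+2=9). Cumulative: 41
Frame 7: OPEN (8+0=8). Cumulative: 49
Frame 8: OPEN (2+3=5). Cumulative: 54
Frame 9: SPARE (8+2=10). 10 + next roll (5) = 15. Cumulative: 69
Frame 10: OPEN. Sum of all frame-10 rolls (5+1) = 6. Cumulative: 75

Answer: 3 12 19 26 32 41 49 54 69 75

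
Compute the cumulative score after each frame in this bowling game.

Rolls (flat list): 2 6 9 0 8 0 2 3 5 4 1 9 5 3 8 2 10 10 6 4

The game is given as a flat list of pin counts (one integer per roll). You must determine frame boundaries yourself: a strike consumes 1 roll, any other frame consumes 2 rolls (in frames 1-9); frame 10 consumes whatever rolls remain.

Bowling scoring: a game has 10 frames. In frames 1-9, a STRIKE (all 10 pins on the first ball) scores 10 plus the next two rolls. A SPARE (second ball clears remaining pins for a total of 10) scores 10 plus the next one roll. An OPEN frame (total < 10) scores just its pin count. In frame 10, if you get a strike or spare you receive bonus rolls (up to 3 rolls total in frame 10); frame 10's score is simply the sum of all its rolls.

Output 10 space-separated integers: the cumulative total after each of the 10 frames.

Frame 1: OPEN (2+6=8). Cumulative: 8
Frame 2: OPEN (9+0=9). Cumulative: 17
Frame 3: OPEN (8+0=8). Cumulative: 25
Frame 4: OPEN (2+3=5). Cumulative: 30
Frame 5: OPEN (5+4=9). Cumulative: 39
Frame 6: SPARE (1+9=10). 10 + next roll (5) = 15. Cumulative: 54
Frame 7: OPEN (5+3=8). Cumulative: 62
Frame 8: SPARE (8+2=10). 10 + next roll (10) = 20. Cumulative: 82
Frame 9: STRIKE. 10 + next two rolls (10+6) = 26. Cumulative: 108
Frame 10: STRIKE. Sum of all frame-10 rolls (10+6+4) = 20. Cumulative: 128

Answer: 8 17 25 30 39 54 62 82 108 128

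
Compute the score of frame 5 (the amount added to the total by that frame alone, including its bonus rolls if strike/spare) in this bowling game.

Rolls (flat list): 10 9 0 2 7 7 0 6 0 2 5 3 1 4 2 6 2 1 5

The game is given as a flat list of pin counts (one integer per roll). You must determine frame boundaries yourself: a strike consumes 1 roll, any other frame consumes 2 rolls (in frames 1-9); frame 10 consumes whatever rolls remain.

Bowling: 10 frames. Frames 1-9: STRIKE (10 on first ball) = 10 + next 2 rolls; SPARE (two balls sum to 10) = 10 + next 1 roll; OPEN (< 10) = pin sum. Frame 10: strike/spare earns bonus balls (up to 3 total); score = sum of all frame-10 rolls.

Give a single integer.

Answer: 6

Derivation:
Frame 1: STRIKE. 10 + next two rolls (9+0) = 19. Cumulative: 19
Frame 2: OPEN (9+0=9). Cumulative: 28
Frame 3: OPEN (2+7=9). Cumulative: 37
Frame 4: OPEN (7+0=7). Cumulative: 44
Frame 5: OPEN (6+0=6). Cumulative: 50
Frame 6: OPEN (2+5=7). Cumulative: 57
Frame 7: OPEN (3+1=4). Cumulative: 61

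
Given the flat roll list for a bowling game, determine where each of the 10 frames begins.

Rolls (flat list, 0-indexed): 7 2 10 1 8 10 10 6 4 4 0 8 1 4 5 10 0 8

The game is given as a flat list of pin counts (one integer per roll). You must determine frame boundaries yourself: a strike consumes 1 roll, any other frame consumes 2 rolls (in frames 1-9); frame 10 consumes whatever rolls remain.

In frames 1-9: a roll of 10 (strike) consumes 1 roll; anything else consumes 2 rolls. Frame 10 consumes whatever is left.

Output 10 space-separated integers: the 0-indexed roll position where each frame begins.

Frame 1 starts at roll index 0: rolls=7,2 (sum=9), consumes 2 rolls
Frame 2 starts at roll index 2: roll=10 (strike), consumes 1 roll
Frame 3 starts at roll index 3: rolls=1,8 (sum=9), consumes 2 rolls
Frame 4 starts at roll index 5: roll=10 (strike), consumes 1 roll
Frame 5 starts at roll index 6: roll=10 (strike), consumes 1 roll
Frame 6 starts at roll index 7: rolls=6,4 (sum=10), consumes 2 rolls
Frame 7 starts at roll index 9: rolls=4,0 (sum=4), consumes 2 rolls
Frame 8 starts at roll index 11: rolls=8,1 (sum=9), consumes 2 rolls
Frame 9 starts at roll index 13: rolls=4,5 (sum=9), consumes 2 rolls
Frame 10 starts at roll index 15: 3 remaining rolls

Answer: 0 2 3 5 6 7 9 11 13 15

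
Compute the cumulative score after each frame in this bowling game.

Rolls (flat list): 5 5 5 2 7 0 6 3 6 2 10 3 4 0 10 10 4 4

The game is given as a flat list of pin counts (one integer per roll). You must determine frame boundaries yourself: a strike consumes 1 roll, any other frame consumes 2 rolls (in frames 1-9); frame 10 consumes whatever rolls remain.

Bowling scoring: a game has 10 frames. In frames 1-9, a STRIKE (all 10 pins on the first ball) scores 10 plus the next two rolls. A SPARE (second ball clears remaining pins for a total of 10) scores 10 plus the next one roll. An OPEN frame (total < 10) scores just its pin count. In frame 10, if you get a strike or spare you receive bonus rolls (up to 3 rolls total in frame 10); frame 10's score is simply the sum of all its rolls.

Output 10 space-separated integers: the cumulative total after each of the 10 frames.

Frame 1: SPARE (5+5=10). 10 + next roll (5) = 15. Cumulative: 15
Frame 2: OPEN (5+2=7). Cumulative: 22
Frame 3: OPEN (7+0=7). Cumulative: 29
Frame 4: OPEN (6+3=9). Cumulative: 38
Frame 5: OPEN (6+2=8). Cumulative: 46
Frame 6: STRIKE. 10 + next two rolls (3+4) = 17. Cumulative: 63
Frame 7: OPEN (3+4=7). Cumulative: 70
Frame 8: SPARE (0+10=10). 10 + next roll (10) = 20. Cumulative: 90
Frame 9: STRIKE. 10 + next two rolls (4+4) = 18. Cumulative: 108
Frame 10: OPEN. Sum of all frame-10 rolls (4+4) = 8. Cumulative: 116

Answer: 15 22 29 38 46 63 70 90 108 116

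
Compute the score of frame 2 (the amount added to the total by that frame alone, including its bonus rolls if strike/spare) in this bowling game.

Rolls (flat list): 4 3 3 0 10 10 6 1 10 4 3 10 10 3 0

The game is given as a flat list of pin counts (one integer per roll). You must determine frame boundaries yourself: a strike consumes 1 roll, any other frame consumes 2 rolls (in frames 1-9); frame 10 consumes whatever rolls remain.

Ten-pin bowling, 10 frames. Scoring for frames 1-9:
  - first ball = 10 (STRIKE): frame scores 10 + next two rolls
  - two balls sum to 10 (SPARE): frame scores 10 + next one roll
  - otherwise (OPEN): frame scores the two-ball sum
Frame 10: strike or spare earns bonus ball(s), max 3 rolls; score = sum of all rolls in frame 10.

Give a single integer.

Answer: 3

Derivation:
Frame 1: OPEN (4+3=7). Cumulative: 7
Frame 2: OPEN (3+0=3). Cumulative: 10
Frame 3: STRIKE. 10 + next two rolls (10+6) = 26. Cumulative: 36
Frame 4: STRIKE. 10 + next two rolls (6+1) = 17. Cumulative: 53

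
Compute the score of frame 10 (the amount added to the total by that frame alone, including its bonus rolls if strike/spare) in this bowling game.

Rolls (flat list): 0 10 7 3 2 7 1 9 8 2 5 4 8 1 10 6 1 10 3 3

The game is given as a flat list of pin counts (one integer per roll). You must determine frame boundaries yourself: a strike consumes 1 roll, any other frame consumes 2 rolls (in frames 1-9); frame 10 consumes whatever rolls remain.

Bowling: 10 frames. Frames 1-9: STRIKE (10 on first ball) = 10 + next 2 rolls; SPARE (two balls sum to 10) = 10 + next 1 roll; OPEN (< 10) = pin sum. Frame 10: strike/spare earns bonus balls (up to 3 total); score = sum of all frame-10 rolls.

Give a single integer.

Answer: 16

Derivation:
Frame 1: SPARE (0+10=10). 10 + next roll (7) = 17. Cumulative: 17
Frame 2: SPARE (7+3=10). 10 + next roll (2) = 12. Cumulative: 29
Frame 3: OPEN (2+7=9). Cumulative: 38
Frame 4: SPARE (1+9=10). 10 + next roll (8) = 18. Cumulative: 56
Frame 5: SPARE (8+2=10). 10 + next roll (5) = 15. Cumulative: 71
Frame 6: OPEN (5+4=9). Cumulative: 80
Frame 7: OPEN (8+1=9). Cumulative: 89
Frame 8: STRIKE. 10 + next two rolls (6+1) = 17. Cumulative: 106
Frame 9: OPEN (6+1=7). Cumulative: 113
Frame 10: STRIKE. Sum of all frame-10 rolls (10+3+3) = 16. Cumulative: 129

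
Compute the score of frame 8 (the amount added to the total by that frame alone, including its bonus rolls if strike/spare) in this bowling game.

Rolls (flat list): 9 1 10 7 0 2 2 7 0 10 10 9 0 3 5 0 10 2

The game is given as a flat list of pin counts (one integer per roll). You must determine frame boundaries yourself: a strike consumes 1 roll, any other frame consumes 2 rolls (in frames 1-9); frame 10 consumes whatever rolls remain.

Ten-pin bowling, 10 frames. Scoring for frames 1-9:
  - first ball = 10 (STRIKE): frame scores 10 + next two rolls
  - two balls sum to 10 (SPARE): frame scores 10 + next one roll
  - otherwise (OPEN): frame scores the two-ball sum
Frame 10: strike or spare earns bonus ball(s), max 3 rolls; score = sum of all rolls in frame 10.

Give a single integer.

Answer: 9

Derivation:
Frame 1: SPARE (9+1=10). 10 + next roll (10) = 20. Cumulative: 20
Frame 2: STRIKE. 10 + next two rolls (7+0) = 17. Cumulative: 37
Frame 3: OPEN (7+0=7). Cumulative: 44
Frame 4: OPEN (2+2=4). Cumulative: 48
Frame 5: OPEN (7+0=7). Cumulative: 55
Frame 6: STRIKE. 10 + next two rolls (10+9) = 29. Cumulative: 84
Frame 7: STRIKE. 10 + next two rolls (9+0) = 19. Cumulative: 103
Frame 8: OPEN (9+0=9). Cumulative: 112
Frame 9: OPEN (3+5=8). Cumulative: 120
Frame 10: SPARE. Sum of all frame-10 rolls (0+10+2) = 12. Cumulative: 132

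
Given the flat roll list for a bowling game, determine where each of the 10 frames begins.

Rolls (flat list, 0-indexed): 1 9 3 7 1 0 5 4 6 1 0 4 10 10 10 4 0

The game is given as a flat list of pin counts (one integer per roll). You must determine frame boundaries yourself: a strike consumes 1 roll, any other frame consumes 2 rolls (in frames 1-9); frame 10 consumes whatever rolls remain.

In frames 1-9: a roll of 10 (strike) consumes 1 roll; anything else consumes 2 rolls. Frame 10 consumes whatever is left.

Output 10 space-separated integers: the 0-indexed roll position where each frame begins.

Answer: 0 2 4 6 8 10 12 13 14 15

Derivation:
Frame 1 starts at roll index 0: rolls=1,9 (sum=10), consumes 2 rolls
Frame 2 starts at roll index 2: rolls=3,7 (sum=10), consumes 2 rolls
Frame 3 starts at roll index 4: rolls=1,0 (sum=1), consumes 2 rolls
Frame 4 starts at roll index 6: rolls=5,4 (sum=9), consumes 2 rolls
Frame 5 starts at roll index 8: rolls=6,1 (sum=7), consumes 2 rolls
Frame 6 starts at roll index 10: rolls=0,4 (sum=4), consumes 2 rolls
Frame 7 starts at roll index 12: roll=10 (strike), consumes 1 roll
Frame 8 starts at roll index 13: roll=10 (strike), consumes 1 roll
Frame 9 starts at roll index 14: roll=10 (strike), consumes 1 roll
Frame 10 starts at roll index 15: 2 remaining rolls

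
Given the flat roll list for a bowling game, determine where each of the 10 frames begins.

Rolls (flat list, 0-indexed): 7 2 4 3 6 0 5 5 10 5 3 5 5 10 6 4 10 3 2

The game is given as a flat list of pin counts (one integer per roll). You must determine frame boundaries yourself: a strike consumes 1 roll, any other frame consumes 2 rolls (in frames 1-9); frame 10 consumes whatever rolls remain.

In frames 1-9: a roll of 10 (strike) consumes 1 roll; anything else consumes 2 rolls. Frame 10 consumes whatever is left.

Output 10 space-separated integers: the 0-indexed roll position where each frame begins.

Frame 1 starts at roll index 0: rolls=7,2 (sum=9), consumes 2 rolls
Frame 2 starts at roll index 2: rolls=4,3 (sum=7), consumes 2 rolls
Frame 3 starts at roll index 4: rolls=6,0 (sum=6), consumes 2 rolls
Frame 4 starts at roll index 6: rolls=5,5 (sum=10), consumes 2 rolls
Frame 5 starts at roll index 8: roll=10 (strike), consumes 1 roll
Frame 6 starts at roll index 9: rolls=5,3 (sum=8), consumes 2 rolls
Frame 7 starts at roll index 11: rolls=5,5 (sum=10), consumes 2 rolls
Frame 8 starts at roll index 13: roll=10 (strike), consumes 1 roll
Frame 9 starts at roll index 14: rolls=6,4 (sum=10), consumes 2 rolls
Frame 10 starts at roll index 16: 3 remaining rolls

Answer: 0 2 4 6 8 9 11 13 14 16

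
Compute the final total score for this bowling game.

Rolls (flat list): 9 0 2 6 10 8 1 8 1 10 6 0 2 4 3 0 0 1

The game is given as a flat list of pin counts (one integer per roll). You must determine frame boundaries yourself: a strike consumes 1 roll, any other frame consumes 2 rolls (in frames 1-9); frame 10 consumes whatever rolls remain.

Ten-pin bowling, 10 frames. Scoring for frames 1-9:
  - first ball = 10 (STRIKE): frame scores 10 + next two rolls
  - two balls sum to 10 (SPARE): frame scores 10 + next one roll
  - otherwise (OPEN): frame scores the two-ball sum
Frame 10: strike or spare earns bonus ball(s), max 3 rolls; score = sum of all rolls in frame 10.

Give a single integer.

Answer: 86

Derivation:
Frame 1: OPEN (9+0=9). Cumulative: 9
Frame 2: OPEN (2+6=8). Cumulative: 17
Frame 3: STRIKE. 10 + next two rolls (8+1) = 19. Cumulative: 36
Frame 4: OPEN (8+1=9). Cumulative: 45
Frame 5: OPEN (8+1=9). Cumulative: 54
Frame 6: STRIKE. 10 + next two rolls (6+0) = 16. Cumulative: 70
Frame 7: OPEN (6+0=6). Cumulative: 76
Frame 8: OPEN (2+4=6). Cumulative: 82
Frame 9: OPEN (3+0=3). Cumulative: 85
Frame 10: OPEN. Sum of all frame-10 rolls (0+1) = 1. Cumulative: 86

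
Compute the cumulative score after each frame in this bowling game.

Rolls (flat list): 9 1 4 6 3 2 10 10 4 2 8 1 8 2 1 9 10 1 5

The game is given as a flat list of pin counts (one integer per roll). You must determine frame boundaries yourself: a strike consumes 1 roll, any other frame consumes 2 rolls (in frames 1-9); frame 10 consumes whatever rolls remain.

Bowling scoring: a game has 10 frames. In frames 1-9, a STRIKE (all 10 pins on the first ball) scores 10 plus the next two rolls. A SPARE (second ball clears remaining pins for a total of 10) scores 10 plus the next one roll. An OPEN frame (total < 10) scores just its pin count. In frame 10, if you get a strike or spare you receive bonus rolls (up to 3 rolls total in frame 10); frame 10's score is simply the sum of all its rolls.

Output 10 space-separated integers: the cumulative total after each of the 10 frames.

Frame 1: SPARE (9+1=10). 10 + next roll (4) = 14. Cumulative: 14
Frame 2: SPARE (4+6=10). 10 + next roll (3) = 13. Cumulative: 27
Frame 3: OPEN (3+2=5). Cumulative: 32
Frame 4: STRIKE. 10 + next two rolls (10+4) = 24. Cumulative: 56
Frame 5: STRIKE. 10 + next two rolls (4+2) = 16. Cumulative: 72
Frame 6: OPEN (4+2=6). Cumulative: 78
Frame 7: OPEN (8+1=9). Cumulative: 87
Frame 8: SPARE (8+2=10). 10 + next roll (1) = 11. Cumulative: 98
Frame 9: SPARE (1+9=10). 10 + next roll (10) = 20. Cumulative: 118
Frame 10: STRIKE. Sum of all frame-10 rolls (10+1+5) = 16. Cumulative: 134

Answer: 14 27 32 56 72 78 87 98 118 134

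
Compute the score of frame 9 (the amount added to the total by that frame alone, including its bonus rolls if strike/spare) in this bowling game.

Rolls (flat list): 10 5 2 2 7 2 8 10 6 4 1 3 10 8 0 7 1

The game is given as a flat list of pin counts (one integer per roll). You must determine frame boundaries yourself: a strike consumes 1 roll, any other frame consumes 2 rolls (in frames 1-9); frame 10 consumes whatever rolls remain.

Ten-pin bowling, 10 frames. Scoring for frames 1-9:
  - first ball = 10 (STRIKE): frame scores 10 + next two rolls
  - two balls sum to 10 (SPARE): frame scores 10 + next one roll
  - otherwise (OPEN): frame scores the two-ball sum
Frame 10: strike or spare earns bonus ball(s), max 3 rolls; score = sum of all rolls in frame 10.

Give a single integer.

Frame 1: STRIKE. 10 + next two rolls (5+2) = 17. Cumulative: 17
Frame 2: OPEN (5+2=7). Cumulative: 24
Frame 3: OPEN (2+7=9). Cumulative: 33
Frame 4: SPARE (2+8=10). 10 + next roll (10) = 20. Cumulative: 53
Frame 5: STRIKE. 10 + next two rolls (6+4) = 20. Cumulative: 73
Frame 6: SPARE (6+4=10). 10 + next roll (1) = 11. Cumulative: 84
Frame 7: OPEN (1+3=4). Cumulative: 88
Frame 8: STRIKE. 10 + next two rolls (8+0) = 18. Cumulative: 106
Frame 9: OPEN (8+0=8). Cumulative: 114
Frame 10: OPEN. Sum of all frame-10 rolls (7+1) = 8. Cumulative: 122

Answer: 8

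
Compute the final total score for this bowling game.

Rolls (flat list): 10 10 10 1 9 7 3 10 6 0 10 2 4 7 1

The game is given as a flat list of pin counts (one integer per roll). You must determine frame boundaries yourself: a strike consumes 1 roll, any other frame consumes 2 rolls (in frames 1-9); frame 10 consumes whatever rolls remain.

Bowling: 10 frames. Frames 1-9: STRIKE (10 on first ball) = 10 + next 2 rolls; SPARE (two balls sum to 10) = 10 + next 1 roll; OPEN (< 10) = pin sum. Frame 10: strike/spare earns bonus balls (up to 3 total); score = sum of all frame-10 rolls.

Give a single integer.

Answer: 160

Derivation:
Frame 1: STRIKE. 10 + next two rolls (10+10) = 30. Cumulative: 30
Frame 2: STRIKE. 10 + next two rolls (10+1) = 21. Cumulative: 51
Frame 3: STRIKE. 10 + next two rolls (1+9) = 20. Cumulative: 71
Frame 4: SPARE (1+9=10). 10 + next roll (7) = 17. Cumulative: 88
Frame 5: SPARE (7+3=10). 10 + next roll (10) = 20. Cumulative: 108
Frame 6: STRIKE. 10 + next two rolls (6+0) = 16. Cumulative: 124
Frame 7: OPEN (6+0=6). Cumulative: 130
Frame 8: STRIKE. 10 + next two rolls (2+4) = 16. Cumulative: 146
Frame 9: OPEN (2+4=6). Cumulative: 152
Frame 10: OPEN. Sum of all frame-10 rolls (7+1) = 8. Cumulative: 160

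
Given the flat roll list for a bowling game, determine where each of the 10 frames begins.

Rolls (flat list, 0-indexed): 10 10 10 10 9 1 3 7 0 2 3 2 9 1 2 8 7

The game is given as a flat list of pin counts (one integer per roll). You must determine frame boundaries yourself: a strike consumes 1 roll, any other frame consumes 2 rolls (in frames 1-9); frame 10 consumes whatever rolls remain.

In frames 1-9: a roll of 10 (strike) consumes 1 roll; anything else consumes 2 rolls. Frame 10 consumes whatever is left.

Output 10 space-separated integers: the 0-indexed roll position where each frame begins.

Frame 1 starts at roll index 0: roll=10 (strike), consumes 1 roll
Frame 2 starts at roll index 1: roll=10 (strike), consumes 1 roll
Frame 3 starts at roll index 2: roll=10 (strike), consumes 1 roll
Frame 4 starts at roll index 3: roll=10 (strike), consumes 1 roll
Frame 5 starts at roll index 4: rolls=9,1 (sum=10), consumes 2 rolls
Frame 6 starts at roll index 6: rolls=3,7 (sum=10), consumes 2 rolls
Frame 7 starts at roll index 8: rolls=0,2 (sum=2), consumes 2 rolls
Frame 8 starts at roll index 10: rolls=3,2 (sum=5), consumes 2 rolls
Frame 9 starts at roll index 12: rolls=9,1 (sum=10), consumes 2 rolls
Frame 10 starts at roll index 14: 3 remaining rolls

Answer: 0 1 2 3 4 6 8 10 12 14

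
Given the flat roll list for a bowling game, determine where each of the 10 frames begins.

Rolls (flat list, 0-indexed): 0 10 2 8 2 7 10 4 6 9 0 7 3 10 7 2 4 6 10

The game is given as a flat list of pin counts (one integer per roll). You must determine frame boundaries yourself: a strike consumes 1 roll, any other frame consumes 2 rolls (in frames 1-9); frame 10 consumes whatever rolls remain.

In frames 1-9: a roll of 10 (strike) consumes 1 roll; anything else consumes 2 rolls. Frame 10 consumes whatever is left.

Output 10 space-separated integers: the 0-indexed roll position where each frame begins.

Frame 1 starts at roll index 0: rolls=0,10 (sum=10), consumes 2 rolls
Frame 2 starts at roll index 2: rolls=2,8 (sum=10), consumes 2 rolls
Frame 3 starts at roll index 4: rolls=2,7 (sum=9), consumes 2 rolls
Frame 4 starts at roll index 6: roll=10 (strike), consumes 1 roll
Frame 5 starts at roll index 7: rolls=4,6 (sum=10), consumes 2 rolls
Frame 6 starts at roll index 9: rolls=9,0 (sum=9), consumes 2 rolls
Frame 7 starts at roll index 11: rolls=7,3 (sum=10), consumes 2 rolls
Frame 8 starts at roll index 13: roll=10 (strike), consumes 1 roll
Frame 9 starts at roll index 14: rolls=7,2 (sum=9), consumes 2 rolls
Frame 10 starts at roll index 16: 3 remaining rolls

Answer: 0 2 4 6 7 9 11 13 14 16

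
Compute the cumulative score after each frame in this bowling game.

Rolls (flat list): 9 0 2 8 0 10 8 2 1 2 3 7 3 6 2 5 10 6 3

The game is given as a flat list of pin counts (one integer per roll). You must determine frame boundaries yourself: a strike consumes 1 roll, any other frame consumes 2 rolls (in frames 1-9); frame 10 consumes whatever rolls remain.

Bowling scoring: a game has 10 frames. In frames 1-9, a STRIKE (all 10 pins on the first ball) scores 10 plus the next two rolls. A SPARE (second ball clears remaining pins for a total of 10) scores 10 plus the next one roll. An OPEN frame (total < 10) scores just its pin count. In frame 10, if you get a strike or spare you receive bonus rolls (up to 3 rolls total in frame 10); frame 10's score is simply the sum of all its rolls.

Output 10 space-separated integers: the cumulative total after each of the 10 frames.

Frame 1: OPEN (9+0=9). Cumulative: 9
Frame 2: SPARE (2+8=10). 10 + next roll (0) = 10. Cumulative: 19
Frame 3: SPARE (0+10=10). 10 + next roll (8) = 18. Cumulative: 37
Frame 4: SPARE (8+2=10). 10 + next roll (1) = 11. Cumulative: 48
Frame 5: OPEN (1+2=3). Cumulative: 51
Frame 6: SPARE (3+7=10). 10 + next roll (3) = 13. Cumulative: 64
Frame 7: OPEN (3+6=9). Cumulative: 73
Frame 8: OPEN (2+5=7). Cumulative: 80
Frame 9: STRIKE. 10 + next two rolls (6+3) = 19. Cumulative: 99
Frame 10: OPEN. Sum of all frame-10 rolls (6+3) = 9. Cumulative: 108

Answer: 9 19 37 48 51 64 73 80 99 108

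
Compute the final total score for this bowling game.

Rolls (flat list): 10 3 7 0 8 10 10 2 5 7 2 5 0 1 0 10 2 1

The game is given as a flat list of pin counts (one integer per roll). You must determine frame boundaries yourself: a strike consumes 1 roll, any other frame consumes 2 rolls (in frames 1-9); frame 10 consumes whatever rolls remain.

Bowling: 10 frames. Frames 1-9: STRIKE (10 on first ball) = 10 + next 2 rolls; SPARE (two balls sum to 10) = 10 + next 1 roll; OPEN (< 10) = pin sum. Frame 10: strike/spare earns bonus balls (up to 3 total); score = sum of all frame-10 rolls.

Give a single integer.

Answer: 112

Derivation:
Frame 1: STRIKE. 10 + next two rolls (3+7) = 20. Cumulative: 20
Frame 2: SPARE (3+7=10). 10 + next roll (0) = 10. Cumulative: 30
Frame 3: OPEN (0+8=8). Cumulative: 38
Frame 4: STRIKE. 10 + next two rolls (10+2) = 22. Cumulative: 60
Frame 5: STRIKE. 10 + next two rolls (2+5) = 17. Cumulative: 77
Frame 6: OPEN (2+5=7). Cumulative: 84
Frame 7: OPEN (7+2=9). Cumulative: 93
Frame 8: OPEN (5+0=5). Cumulative: 98
Frame 9: OPEN (1+0=1). Cumulative: 99
Frame 10: STRIKE. Sum of all frame-10 rolls (10+2+1) = 13. Cumulative: 112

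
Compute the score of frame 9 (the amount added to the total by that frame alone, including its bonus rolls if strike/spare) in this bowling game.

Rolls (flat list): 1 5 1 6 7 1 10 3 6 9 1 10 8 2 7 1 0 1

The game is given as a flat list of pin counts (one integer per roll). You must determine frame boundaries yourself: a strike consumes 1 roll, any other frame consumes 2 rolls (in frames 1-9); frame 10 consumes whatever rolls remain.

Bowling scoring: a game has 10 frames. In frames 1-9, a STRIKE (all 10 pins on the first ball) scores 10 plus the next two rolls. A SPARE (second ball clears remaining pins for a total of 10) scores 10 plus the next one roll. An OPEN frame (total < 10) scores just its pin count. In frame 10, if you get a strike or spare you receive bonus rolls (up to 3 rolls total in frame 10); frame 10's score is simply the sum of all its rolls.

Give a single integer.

Answer: 8

Derivation:
Frame 1: OPEN (1+5=6). Cumulative: 6
Frame 2: OPEN (1+6=7). Cumulative: 13
Frame 3: OPEN (7+1=8). Cumulative: 21
Frame 4: STRIKE. 10 + next two rolls (3+6) = 19. Cumulative: 40
Frame 5: OPEN (3+6=9). Cumulative: 49
Frame 6: SPARE (9+1=10). 10 + next roll (10) = 20. Cumulative: 69
Frame 7: STRIKE. 10 + next two rolls (8+2) = 20. Cumulative: 89
Frame 8: SPARE (8+2=10). 10 + next roll (7) = 17. Cumulative: 106
Frame 9: OPEN (7+1=8). Cumulative: 114
Frame 10: OPEN. Sum of all frame-10 rolls (0+1) = 1. Cumulative: 115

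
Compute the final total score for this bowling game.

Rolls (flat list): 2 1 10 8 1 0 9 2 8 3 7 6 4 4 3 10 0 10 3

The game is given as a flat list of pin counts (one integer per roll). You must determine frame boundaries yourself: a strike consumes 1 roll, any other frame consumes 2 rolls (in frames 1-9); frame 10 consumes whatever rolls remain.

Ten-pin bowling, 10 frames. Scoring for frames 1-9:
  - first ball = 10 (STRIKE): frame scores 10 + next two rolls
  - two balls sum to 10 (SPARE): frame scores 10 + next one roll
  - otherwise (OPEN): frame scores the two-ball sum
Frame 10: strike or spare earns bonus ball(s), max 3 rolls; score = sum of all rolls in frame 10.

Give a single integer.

Frame 1: OPEN (2+1=3). Cumulative: 3
Frame 2: STRIKE. 10 + next two rolls (8+1) = 19. Cumulative: 22
Frame 3: OPEN (8+1=9). Cumulative: 31
Frame 4: OPEN (0+9=9). Cumulative: 40
Frame 5: SPARE (2+8=10). 10 + next roll (3) = 13. Cumulative: 53
Frame 6: SPARE (3+7=10). 10 + next roll (6) = 16. Cumulative: 69
Frame 7: SPARE (6+4=10). 10 + next roll (4) = 14. Cumulative: 83
Frame 8: OPEN (4+3=7). Cumulative: 90
Frame 9: STRIKE. 10 + next two rolls (0+10) = 20. Cumulative: 110
Frame 10: SPARE. Sum of all frame-10 rolls (0+10+3) = 13. Cumulative: 123

Answer: 123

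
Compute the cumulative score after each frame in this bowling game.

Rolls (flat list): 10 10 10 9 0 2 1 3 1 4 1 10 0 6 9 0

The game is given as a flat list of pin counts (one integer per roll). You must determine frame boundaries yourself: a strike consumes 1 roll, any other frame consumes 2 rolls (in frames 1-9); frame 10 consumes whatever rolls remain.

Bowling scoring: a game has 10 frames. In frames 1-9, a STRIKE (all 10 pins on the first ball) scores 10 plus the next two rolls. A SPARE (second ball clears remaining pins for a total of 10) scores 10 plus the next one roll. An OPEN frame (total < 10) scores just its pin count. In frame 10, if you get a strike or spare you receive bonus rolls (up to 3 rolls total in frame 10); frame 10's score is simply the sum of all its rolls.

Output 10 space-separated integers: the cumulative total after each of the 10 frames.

Frame 1: STRIKE. 10 + next two rolls (10+10) = 30. Cumulative: 30
Frame 2: STRIKE. 10 + next two rolls (10+9) = 29. Cumulative: 59
Frame 3: STRIKE. 10 + next two rolls (9+0) = 19. Cumulative: 78
Frame 4: OPEN (9+0=9). Cumulative: 87
Frame 5: OPEN (2+1=3). Cumulative: 90
Frame 6: OPEN (3+1=4). Cumulative: 94
Frame 7: OPEN (4+1=5). Cumulative: 99
Frame 8: STRIKE. 10 + next two rolls (0+6) = 16. Cumulative: 115
Frame 9: OPEN (0+6=6). Cumulative: 121
Frame 10: OPEN. Sum of all frame-10 rolls (9+0) = 9. Cumulative: 130

Answer: 30 59 78 87 90 94 99 115 121 130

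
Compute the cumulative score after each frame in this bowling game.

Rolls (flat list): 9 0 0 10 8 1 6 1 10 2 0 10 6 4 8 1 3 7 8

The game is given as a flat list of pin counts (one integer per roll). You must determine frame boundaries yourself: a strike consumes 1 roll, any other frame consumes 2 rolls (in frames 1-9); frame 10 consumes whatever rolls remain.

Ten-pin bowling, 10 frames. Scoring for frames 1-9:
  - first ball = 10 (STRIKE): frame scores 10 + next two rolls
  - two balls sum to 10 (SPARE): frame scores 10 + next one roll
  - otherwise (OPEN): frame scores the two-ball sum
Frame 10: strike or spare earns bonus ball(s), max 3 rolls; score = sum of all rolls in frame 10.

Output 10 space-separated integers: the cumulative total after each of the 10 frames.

Frame 1: OPEN (9+0=9). Cumulative: 9
Frame 2: SPARE (0+10=10). 10 + next roll (8) = 18. Cumulative: 27
Frame 3: OPEN (8+1=9). Cumulative: 36
Frame 4: OPEN (6+1=7). Cumulative: 43
Frame 5: STRIKE. 10 + next two rolls (2+0) = 12. Cumulative: 55
Frame 6: OPEN (2+0=2). Cumulative: 57
Frame 7: STRIKE. 10 + next two rolls (6+4) = 20. Cumulative: 77
Frame 8: SPARE (6+4=10). 10 + next roll (8) = 18. Cumulative: 95
Frame 9: OPEN (8+1=9). Cumulative: 104
Frame 10: SPARE. Sum of all frame-10 rolls (3+7+8) = 18. Cumulative: 122

Answer: 9 27 36 43 55 57 77 95 104 122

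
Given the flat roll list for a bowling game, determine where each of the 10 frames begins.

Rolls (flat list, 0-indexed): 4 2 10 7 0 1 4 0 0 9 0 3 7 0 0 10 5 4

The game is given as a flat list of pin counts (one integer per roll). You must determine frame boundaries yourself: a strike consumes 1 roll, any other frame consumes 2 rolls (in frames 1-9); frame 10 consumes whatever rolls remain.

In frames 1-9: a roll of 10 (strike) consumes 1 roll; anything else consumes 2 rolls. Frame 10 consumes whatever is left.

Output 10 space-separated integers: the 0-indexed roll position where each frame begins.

Frame 1 starts at roll index 0: rolls=4,2 (sum=6), consumes 2 rolls
Frame 2 starts at roll index 2: roll=10 (strike), consumes 1 roll
Frame 3 starts at roll index 3: rolls=7,0 (sum=7), consumes 2 rolls
Frame 4 starts at roll index 5: rolls=1,4 (sum=5), consumes 2 rolls
Frame 5 starts at roll index 7: rolls=0,0 (sum=0), consumes 2 rolls
Frame 6 starts at roll index 9: rolls=9,0 (sum=9), consumes 2 rolls
Frame 7 starts at roll index 11: rolls=3,7 (sum=10), consumes 2 rolls
Frame 8 starts at roll index 13: rolls=0,0 (sum=0), consumes 2 rolls
Frame 9 starts at roll index 15: roll=10 (strike), consumes 1 roll
Frame 10 starts at roll index 16: 2 remaining rolls

Answer: 0 2 3 5 7 9 11 13 15 16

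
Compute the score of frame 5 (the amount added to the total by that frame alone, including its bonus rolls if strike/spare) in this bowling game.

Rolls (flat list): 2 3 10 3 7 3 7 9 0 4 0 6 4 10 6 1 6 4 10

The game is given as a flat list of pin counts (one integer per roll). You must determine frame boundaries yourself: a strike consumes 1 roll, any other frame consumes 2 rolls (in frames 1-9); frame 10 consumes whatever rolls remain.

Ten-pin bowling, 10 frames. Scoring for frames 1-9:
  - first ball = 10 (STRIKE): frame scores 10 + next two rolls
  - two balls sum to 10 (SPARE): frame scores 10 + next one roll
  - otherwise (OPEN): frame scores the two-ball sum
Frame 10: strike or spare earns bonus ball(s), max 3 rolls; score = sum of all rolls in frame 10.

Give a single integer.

Frame 1: OPEN (2+3=5). Cumulative: 5
Frame 2: STRIKE. 10 + next two rolls (3+7) = 20. Cumulative: 25
Frame 3: SPARE (3+7=10). 10 + next roll (3) = 13. Cumulative: 38
Frame 4: SPARE (3+7=10). 10 + next roll (9) = 19. Cumulative: 57
Frame 5: OPEN (9+0=9). Cumulative: 66
Frame 6: OPEN (4+0=4). Cumulative: 70
Frame 7: SPARE (6+4=10). 10 + next roll (10) = 20. Cumulative: 90

Answer: 9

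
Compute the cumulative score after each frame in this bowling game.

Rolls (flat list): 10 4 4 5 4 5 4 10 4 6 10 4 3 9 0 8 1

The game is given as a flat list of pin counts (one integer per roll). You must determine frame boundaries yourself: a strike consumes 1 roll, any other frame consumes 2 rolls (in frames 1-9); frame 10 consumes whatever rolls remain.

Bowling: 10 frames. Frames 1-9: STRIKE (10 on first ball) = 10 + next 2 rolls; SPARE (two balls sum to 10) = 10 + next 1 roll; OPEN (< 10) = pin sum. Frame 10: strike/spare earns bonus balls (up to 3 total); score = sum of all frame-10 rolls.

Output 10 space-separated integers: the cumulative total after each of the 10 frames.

Frame 1: STRIKE. 10 + next two rolls (4+4) = 18. Cumulative: 18
Frame 2: OPEN (4+4=8). Cumulative: 26
Frame 3: OPEN (5+4=9). Cumulative: 35
Frame 4: OPEN (5+4=9). Cumulative: 44
Frame 5: STRIKE. 10 + next two rolls (4+6) = 20. Cumulative: 64
Frame 6: SPARE (4+6=10). 10 + next roll (10) = 20. Cumulative: 84
Frame 7: STRIKE. 10 + next two rolls (4+3) = 17. Cumulative: 101
Frame 8: OPEN (4+3=7). Cumulative: 108
Frame 9: OPEN (9+0=9). Cumulative: 117
Frame 10: OPEN. Sum of all frame-10 rolls (8+1) = 9. Cumulative: 126

Answer: 18 26 35 44 64 84 101 108 117 126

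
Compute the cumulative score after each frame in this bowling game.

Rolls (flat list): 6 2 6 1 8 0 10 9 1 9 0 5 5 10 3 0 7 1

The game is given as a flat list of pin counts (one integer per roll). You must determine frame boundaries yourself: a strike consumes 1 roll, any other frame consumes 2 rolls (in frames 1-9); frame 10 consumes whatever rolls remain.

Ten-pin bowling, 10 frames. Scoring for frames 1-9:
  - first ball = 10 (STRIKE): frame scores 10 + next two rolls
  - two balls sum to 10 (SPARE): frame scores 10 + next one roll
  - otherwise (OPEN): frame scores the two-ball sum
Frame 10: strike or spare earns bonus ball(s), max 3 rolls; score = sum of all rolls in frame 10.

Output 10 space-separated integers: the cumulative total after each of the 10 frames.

Answer: 8 15 23 43 62 71 91 104 107 115

Derivation:
Frame 1: OPEN (6+2=8). Cumulative: 8
Frame 2: OPEN (6+1=7). Cumulative: 15
Frame 3: OPEN (8+0=8). Cumulative: 23
Frame 4: STRIKE. 10 + next two rolls (9+1) = 20. Cumulative: 43
Frame 5: SPARE (9+1=10). 10 + next roll (9) = 19. Cumulative: 62
Frame 6: OPEN (9+0=9). Cumulative: 71
Frame 7: SPARE (5+5=10). 10 + next roll (10) = 20. Cumulative: 91
Frame 8: STRIKE. 10 + next two rolls (3+0) = 13. Cumulative: 104
Frame 9: OPEN (3+0=3). Cumulative: 107
Frame 10: OPEN. Sum of all frame-10 rolls (7+1) = 8. Cumulative: 115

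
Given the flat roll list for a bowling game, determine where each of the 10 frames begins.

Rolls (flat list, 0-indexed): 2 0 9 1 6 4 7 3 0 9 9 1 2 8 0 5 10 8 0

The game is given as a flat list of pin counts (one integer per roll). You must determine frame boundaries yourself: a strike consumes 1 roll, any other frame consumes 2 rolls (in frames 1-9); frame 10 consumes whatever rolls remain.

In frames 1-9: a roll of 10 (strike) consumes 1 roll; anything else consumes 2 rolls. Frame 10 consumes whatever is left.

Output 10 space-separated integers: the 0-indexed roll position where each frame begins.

Frame 1 starts at roll index 0: rolls=2,0 (sum=2), consumes 2 rolls
Frame 2 starts at roll index 2: rolls=9,1 (sum=10), consumes 2 rolls
Frame 3 starts at roll index 4: rolls=6,4 (sum=10), consumes 2 rolls
Frame 4 starts at roll index 6: rolls=7,3 (sum=10), consumes 2 rolls
Frame 5 starts at roll index 8: rolls=0,9 (sum=9), consumes 2 rolls
Frame 6 starts at roll index 10: rolls=9,1 (sum=10), consumes 2 rolls
Frame 7 starts at roll index 12: rolls=2,8 (sum=10), consumes 2 rolls
Frame 8 starts at roll index 14: rolls=0,5 (sum=5), consumes 2 rolls
Frame 9 starts at roll index 16: roll=10 (strike), consumes 1 roll
Frame 10 starts at roll index 17: 2 remaining rolls

Answer: 0 2 4 6 8 10 12 14 16 17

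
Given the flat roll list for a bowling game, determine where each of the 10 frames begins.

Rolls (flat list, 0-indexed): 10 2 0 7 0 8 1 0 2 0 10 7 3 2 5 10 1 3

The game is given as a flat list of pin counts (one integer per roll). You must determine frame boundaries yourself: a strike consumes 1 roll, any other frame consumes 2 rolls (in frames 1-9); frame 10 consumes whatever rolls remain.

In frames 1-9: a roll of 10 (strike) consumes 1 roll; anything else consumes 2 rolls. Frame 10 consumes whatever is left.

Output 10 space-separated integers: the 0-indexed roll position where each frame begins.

Answer: 0 1 3 5 7 9 11 13 15 16

Derivation:
Frame 1 starts at roll index 0: roll=10 (strike), consumes 1 roll
Frame 2 starts at roll index 1: rolls=2,0 (sum=2), consumes 2 rolls
Frame 3 starts at roll index 3: rolls=7,0 (sum=7), consumes 2 rolls
Frame 4 starts at roll index 5: rolls=8,1 (sum=9), consumes 2 rolls
Frame 5 starts at roll index 7: rolls=0,2 (sum=2), consumes 2 rolls
Frame 6 starts at roll index 9: rolls=0,10 (sum=10), consumes 2 rolls
Frame 7 starts at roll index 11: rolls=7,3 (sum=10), consumes 2 rolls
Frame 8 starts at roll index 13: rolls=2,5 (sum=7), consumes 2 rolls
Frame 9 starts at roll index 15: roll=10 (strike), consumes 1 roll
Frame 10 starts at roll index 16: 2 remaining rolls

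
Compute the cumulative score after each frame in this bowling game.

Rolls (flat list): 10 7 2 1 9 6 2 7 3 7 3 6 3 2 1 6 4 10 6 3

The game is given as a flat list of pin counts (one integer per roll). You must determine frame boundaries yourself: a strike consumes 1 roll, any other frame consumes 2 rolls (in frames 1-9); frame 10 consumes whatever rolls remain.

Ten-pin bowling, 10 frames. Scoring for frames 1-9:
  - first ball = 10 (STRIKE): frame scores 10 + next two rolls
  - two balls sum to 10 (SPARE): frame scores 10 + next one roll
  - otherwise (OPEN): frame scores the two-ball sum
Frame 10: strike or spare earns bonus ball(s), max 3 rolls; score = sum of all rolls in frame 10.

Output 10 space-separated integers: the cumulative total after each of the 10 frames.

Frame 1: STRIKE. 10 + next two rolls (7+2) = 19. Cumulative: 19
Frame 2: OPEN (7+2=9). Cumulative: 28
Frame 3: SPARE (1+9=10). 10 + next roll (6) = 16. Cumulative: 44
Frame 4: OPEN (6+2=8). Cumulative: 52
Frame 5: SPARE (7+3=10). 10 + next roll (7) = 17. Cumulative: 69
Frame 6: SPARE (7+3=10). 10 + next roll (6) = 16. Cumulative: 85
Frame 7: OPEN (6+3=9). Cumulative: 94
Frame 8: OPEN (2+1=3). Cumulative: 97
Frame 9: SPARE (6+4=10). 10 + next roll (10) = 20. Cumulative: 117
Frame 10: STRIKE. Sum of all frame-10 rolls (10+6+3) = 19. Cumulative: 136

Answer: 19 28 44 52 69 85 94 97 117 136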